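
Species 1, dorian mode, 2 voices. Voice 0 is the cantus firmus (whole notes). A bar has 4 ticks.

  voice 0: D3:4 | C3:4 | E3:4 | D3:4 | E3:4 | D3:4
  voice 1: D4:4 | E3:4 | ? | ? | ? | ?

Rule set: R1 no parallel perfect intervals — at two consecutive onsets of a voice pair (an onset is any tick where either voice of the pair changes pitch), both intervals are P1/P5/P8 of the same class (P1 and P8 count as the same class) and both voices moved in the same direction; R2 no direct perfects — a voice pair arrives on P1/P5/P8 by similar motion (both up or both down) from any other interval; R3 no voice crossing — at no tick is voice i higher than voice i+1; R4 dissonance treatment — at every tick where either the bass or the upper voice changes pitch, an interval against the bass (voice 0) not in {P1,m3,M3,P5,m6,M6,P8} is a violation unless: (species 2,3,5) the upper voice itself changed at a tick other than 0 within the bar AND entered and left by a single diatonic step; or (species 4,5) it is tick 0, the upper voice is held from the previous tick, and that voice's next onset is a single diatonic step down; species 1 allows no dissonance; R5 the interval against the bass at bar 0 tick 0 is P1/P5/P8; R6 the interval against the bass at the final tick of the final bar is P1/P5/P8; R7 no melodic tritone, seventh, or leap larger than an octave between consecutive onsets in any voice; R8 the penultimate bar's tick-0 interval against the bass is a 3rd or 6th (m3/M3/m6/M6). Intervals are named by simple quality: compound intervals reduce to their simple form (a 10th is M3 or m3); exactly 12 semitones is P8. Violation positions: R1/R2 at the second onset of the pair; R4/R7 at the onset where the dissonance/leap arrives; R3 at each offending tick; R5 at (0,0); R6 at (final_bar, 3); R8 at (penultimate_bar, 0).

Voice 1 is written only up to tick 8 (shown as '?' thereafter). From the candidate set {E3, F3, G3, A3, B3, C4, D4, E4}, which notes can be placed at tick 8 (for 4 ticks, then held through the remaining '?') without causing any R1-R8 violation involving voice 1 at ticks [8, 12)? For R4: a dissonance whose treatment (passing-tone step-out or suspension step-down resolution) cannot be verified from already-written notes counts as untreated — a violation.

{C4, E3, G3}

E3: legal
F3: violates R4
G3: legal
A3: violates R4
B3: violates R2
C4: legal
D4: violates R4,R7
E4: violates R2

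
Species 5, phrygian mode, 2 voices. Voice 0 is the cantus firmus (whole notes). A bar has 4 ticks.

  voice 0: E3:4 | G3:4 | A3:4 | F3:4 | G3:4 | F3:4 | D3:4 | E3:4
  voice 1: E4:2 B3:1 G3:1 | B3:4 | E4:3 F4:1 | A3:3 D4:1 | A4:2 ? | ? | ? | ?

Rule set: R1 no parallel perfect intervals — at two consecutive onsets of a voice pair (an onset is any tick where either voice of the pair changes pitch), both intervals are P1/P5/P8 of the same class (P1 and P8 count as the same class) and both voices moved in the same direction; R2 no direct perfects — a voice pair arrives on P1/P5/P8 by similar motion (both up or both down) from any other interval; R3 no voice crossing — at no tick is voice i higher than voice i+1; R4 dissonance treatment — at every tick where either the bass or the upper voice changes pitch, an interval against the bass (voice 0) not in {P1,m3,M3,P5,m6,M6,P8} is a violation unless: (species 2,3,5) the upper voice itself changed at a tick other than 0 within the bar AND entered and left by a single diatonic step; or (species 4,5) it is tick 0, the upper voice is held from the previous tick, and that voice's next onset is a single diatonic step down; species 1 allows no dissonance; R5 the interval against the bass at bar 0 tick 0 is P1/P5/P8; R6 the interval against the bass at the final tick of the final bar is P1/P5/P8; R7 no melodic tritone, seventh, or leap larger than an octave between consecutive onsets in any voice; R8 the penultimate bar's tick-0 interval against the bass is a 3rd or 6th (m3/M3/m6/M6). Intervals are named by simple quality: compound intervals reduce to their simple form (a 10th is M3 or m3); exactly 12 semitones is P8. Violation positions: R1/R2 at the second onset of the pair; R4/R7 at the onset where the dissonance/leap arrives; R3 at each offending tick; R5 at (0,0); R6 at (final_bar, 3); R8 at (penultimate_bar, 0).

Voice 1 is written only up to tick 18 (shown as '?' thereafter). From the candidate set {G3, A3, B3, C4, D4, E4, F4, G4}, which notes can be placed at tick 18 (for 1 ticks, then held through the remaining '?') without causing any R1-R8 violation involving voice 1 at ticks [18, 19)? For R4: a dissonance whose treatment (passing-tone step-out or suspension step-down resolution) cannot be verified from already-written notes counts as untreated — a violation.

G3: violates R7
A3: violates R4
B3: violates R7
C4: violates R4
D4: legal
E4: legal
F4: violates R4
G4: legal

{D4, E4, G4}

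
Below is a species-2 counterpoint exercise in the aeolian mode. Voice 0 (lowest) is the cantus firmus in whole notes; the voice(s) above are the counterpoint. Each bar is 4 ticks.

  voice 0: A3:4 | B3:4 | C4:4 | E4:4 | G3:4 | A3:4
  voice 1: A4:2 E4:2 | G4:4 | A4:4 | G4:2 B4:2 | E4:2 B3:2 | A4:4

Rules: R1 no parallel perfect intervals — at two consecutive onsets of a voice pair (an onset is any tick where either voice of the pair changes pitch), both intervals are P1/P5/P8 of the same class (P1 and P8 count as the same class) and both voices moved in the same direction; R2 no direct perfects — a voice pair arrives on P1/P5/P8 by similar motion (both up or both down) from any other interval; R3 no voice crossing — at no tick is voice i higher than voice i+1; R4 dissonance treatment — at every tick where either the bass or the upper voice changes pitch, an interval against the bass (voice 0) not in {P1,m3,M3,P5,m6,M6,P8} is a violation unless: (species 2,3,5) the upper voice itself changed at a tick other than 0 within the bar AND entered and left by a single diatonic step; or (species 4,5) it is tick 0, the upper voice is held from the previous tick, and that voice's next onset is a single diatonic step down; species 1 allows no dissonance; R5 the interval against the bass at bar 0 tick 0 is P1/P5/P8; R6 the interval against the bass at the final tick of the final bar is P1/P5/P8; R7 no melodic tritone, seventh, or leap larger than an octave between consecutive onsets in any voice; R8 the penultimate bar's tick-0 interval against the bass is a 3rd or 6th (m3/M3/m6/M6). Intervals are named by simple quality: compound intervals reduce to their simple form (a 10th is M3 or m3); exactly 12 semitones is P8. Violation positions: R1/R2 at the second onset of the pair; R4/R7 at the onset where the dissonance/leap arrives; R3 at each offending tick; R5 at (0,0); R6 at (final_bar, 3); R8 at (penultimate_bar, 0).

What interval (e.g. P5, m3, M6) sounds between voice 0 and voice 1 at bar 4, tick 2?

voice 0=G3 voice 1=B3 -> M3

M3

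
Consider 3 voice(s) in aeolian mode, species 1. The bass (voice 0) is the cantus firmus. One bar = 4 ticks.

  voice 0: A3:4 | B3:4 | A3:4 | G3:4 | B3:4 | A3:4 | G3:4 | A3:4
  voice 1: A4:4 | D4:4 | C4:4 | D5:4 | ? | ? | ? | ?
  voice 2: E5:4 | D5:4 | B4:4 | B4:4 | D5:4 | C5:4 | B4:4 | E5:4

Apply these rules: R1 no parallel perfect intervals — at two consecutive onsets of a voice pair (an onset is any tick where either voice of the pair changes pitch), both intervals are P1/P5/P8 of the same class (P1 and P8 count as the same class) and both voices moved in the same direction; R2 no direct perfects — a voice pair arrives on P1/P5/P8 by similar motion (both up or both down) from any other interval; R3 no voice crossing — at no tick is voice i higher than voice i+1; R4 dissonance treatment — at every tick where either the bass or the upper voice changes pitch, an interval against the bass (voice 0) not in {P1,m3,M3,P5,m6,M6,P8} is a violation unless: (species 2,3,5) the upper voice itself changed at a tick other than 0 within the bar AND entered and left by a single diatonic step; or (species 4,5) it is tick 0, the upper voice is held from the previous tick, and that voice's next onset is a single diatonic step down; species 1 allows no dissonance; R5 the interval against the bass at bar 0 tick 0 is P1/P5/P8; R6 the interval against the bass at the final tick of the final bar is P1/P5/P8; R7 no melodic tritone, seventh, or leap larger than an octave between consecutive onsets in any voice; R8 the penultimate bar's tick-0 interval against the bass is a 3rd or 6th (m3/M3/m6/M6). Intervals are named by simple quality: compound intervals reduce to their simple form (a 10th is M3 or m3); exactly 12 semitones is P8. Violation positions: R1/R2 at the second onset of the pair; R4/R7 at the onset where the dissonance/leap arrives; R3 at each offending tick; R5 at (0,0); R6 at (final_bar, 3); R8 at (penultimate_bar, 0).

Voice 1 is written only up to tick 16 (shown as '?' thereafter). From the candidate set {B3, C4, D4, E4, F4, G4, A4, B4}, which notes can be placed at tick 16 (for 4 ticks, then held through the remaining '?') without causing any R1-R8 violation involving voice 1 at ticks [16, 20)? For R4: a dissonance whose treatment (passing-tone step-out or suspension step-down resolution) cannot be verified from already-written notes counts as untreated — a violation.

B3: violates R7
C4: violates R4,R7
D4: legal
E4: violates R4,R7
F4: violates R4
G4: legal
A4: violates R4
B4: legal

{B4, D4, G4}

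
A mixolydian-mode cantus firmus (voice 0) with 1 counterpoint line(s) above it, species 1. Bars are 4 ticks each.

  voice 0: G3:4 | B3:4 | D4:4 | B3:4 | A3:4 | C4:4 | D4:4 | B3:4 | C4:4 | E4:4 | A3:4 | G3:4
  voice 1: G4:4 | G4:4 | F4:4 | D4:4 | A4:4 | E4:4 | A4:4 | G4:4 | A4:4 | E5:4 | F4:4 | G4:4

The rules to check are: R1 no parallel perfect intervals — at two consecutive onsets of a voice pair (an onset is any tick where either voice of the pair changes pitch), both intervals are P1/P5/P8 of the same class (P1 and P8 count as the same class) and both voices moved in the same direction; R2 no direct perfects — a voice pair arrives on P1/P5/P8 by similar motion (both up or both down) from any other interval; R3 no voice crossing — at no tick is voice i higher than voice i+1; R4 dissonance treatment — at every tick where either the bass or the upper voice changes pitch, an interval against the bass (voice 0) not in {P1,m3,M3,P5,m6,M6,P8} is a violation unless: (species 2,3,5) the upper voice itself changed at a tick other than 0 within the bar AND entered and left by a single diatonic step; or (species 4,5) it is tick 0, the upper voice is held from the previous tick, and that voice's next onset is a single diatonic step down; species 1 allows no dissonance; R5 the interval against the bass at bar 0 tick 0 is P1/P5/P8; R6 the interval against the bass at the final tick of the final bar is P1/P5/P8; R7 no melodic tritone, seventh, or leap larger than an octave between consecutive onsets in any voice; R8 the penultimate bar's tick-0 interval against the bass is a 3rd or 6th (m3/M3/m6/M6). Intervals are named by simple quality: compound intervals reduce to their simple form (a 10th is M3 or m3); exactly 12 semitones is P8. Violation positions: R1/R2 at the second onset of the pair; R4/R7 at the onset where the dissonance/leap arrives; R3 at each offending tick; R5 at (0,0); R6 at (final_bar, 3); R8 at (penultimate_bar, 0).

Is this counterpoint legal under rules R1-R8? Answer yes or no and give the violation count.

bar 0: v0=G3 v1=G4 (P8)
bar 1: v0=B3 v1=G4 (m6)
bar 2: v0=D4 v1=F4 (m3)
bar 3: v0=B3 v1=D4 (m3)
bar 4: v0=A3 v1=A4 (P8)
bar 5: v0=C4 v1=E4 (M3)
bar 6: v0=D4 v1=A4 (P5)
bar 7: v0=B3 v1=G4 (m6)
bar 8: v0=C4 v1=A4 (M6)
bar 9: v0=E4 v1=E5 (P8)
bar 10: v0=A3 v1=F4 (m6)
bar 11: v0=G3 v1=G4 (P8)
  R2 @ bar6.0: C4/E4 M3 -> D4/A4 P5 similar
  R2 @ bar9.0: C4/A4 M6 -> E4/E5 P8 similar
  R7 @ bar10.0: E5->F4 leap 11st

No (3 violations)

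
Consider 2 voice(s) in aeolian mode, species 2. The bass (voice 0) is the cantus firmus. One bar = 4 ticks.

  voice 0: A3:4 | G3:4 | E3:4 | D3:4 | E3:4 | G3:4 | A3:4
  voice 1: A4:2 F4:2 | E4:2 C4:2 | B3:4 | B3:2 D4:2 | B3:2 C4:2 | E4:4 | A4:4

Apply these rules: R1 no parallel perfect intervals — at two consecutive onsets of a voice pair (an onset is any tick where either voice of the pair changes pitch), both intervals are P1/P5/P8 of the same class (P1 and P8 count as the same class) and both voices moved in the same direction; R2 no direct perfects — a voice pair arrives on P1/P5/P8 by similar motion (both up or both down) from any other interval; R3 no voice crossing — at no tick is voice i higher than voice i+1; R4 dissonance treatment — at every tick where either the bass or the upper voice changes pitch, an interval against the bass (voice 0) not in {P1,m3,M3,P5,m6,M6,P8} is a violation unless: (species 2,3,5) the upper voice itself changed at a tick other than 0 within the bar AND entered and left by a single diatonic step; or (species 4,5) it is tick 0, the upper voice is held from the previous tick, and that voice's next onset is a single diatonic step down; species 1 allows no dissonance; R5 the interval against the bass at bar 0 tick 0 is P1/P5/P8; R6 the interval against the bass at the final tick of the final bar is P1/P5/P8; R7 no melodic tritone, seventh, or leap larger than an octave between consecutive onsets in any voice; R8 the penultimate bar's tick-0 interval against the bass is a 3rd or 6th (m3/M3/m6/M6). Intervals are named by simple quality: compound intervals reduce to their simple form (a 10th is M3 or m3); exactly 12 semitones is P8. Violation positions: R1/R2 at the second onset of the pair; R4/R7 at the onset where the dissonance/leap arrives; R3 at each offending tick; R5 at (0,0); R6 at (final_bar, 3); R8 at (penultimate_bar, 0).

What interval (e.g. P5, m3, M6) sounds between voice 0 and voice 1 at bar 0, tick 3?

voice 0=A3 voice 1=F4 -> m6

m6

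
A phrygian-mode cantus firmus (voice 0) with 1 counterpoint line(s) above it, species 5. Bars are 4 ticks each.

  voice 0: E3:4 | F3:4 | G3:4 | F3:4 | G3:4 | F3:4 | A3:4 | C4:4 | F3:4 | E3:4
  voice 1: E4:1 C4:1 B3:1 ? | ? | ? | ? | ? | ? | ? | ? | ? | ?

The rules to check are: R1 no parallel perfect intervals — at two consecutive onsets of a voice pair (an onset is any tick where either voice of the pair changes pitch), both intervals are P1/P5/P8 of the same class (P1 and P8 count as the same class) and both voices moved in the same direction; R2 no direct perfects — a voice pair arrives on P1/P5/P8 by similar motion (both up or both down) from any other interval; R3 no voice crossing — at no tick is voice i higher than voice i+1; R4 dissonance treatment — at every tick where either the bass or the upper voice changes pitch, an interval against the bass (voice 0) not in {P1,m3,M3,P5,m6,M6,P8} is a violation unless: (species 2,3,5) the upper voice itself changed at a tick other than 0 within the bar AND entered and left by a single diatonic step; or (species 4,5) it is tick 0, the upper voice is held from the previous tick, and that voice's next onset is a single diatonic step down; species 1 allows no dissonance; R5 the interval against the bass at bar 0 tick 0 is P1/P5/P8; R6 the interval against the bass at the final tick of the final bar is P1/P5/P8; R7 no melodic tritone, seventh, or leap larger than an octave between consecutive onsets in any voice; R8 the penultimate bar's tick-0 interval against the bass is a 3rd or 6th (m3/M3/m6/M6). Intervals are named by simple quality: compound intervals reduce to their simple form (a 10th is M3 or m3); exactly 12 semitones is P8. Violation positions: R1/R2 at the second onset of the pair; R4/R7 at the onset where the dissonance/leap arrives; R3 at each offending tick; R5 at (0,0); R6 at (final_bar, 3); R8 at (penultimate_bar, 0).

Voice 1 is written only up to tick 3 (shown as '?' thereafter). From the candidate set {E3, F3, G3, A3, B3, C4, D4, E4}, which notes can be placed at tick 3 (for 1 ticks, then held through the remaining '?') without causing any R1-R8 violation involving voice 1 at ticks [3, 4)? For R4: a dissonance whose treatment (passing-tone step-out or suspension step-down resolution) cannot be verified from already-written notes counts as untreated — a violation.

{B3, C4, E3, E4, G3}

E3: legal
F3: violates R4,R7
G3: legal
A3: violates R4
B3: legal
C4: legal
D4: violates R4
E4: legal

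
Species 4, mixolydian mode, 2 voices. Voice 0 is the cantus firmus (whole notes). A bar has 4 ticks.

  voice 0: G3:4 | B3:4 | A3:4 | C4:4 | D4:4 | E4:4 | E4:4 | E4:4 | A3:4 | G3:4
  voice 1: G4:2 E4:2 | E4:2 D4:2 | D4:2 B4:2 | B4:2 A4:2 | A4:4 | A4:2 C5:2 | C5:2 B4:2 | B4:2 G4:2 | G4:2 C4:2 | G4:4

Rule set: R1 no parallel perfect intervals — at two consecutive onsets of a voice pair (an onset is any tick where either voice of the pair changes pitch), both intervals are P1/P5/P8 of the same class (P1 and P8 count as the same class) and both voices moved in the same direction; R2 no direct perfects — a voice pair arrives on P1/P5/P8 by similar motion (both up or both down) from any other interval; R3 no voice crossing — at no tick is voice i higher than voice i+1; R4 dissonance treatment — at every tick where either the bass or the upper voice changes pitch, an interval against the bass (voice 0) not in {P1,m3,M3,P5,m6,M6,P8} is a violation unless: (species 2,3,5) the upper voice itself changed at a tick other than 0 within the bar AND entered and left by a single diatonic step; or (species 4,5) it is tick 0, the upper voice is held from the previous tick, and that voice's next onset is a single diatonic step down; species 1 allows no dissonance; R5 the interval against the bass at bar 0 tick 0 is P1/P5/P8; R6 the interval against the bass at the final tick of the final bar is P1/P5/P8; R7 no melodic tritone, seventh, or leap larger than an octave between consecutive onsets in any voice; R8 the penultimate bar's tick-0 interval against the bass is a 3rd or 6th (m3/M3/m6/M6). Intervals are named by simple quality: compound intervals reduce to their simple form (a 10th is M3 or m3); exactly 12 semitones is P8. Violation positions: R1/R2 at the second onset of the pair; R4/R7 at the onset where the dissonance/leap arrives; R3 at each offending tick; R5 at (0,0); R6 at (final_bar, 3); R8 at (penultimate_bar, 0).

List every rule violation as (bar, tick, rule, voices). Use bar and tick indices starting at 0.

(2, 0, R4, (0, 1))
(2, 2, R4, (0, 1))
(5, 0, R4, (0, 1))
(8, 0, R4, (0, 1))
(8, 0, R8, (0, 1))

bar 0: v0=G3 v1=G4 downbeat P8
bar 1: v0=B3 v1=E4 downbeat P4
bar 2: v0=A3 v1=D4 downbeat P4
bar 3: v0=C4 v1=B4 downbeat M7
bar 4: v0=D4 v1=A4 downbeat P5
bar 5: v0=E4 v1=A4 downbeat P4
bar 6: v0=E4 v1=C5 downbeat m6
bar 7: v0=E4 v1=B4 downbeat P5
bar 8: v0=A3 v1=G4 downbeat m7
bar 9: v0=G3 v1=G4 downbeat P8
  -> R4 @ bar 2 tick 0 v(0, 1): A3/D4 P4 untreated
  -> R4 @ bar 2 tick 2 v(0, 1): A3/B4 M2 untreated
  -> R4 @ bar 5 tick 0 v(0, 1): E4/A4 P4 untreated
  -> R4 @ bar 8 tick 0 v(0, 1): A3/G4 m7 untreated
  -> R8 @ bar 8 tick 0 v(0, 1): penult m7 not 3rd/6th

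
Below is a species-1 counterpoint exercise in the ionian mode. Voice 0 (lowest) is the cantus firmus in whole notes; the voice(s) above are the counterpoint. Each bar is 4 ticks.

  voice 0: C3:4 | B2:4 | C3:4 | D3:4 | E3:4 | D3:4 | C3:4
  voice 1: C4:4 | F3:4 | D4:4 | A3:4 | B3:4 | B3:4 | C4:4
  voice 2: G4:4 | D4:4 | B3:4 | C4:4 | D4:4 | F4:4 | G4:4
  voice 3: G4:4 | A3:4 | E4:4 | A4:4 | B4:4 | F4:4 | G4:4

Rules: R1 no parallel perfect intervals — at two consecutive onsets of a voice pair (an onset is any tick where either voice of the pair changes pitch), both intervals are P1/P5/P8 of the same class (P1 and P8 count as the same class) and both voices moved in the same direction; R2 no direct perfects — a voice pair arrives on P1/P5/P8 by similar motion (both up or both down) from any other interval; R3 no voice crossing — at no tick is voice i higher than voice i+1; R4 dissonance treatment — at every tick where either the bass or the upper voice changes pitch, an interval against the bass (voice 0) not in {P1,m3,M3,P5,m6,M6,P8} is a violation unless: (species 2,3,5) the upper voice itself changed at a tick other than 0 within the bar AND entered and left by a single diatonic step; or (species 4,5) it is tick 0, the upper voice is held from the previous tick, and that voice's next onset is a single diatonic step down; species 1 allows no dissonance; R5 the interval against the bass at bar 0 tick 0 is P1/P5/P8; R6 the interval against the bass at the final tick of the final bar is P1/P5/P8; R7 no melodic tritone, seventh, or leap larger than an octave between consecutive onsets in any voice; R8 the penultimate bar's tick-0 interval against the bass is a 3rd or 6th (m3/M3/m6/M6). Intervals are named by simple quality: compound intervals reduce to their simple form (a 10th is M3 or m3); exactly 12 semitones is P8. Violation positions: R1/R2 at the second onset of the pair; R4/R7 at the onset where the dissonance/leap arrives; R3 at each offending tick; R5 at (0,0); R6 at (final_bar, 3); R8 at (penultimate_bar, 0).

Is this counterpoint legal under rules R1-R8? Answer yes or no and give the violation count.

bar 0: v0=C3 v1=C4 v2=G4 v3=G4 (P5)
bar 1: v0=B2 v1=F3 v2=D4 v3=A3 (m7)
bar 2: v0=C3 v1=D4 v2=B3 v3=E4 (M3)
bar 3: v0=D3 v1=A3 v2=C4 v3=A4 (P5)
bar 4: v0=E3 v1=B3 v2=D4 v3=B4 (P5)
bar 5: v0=D3 v1=B3 v2=F4 v3=F4 (m3)
bar 6: v0=C3 v1=C4 v2=G4 v3=G4 (P5)
  R3 @ bar1.0: D4 above A3
  R4 @ bar1.0: B2/F3 TT untreated
  R4 @ bar1.0: B2/A3 m7 untreated
  R7 @ bar1.0: G4->A3 leap 10st
  R3 @ bar1.1: D4 above A3
  R3 @ bar1.2: D4 above A3
  R3 @ bar1.3: D4 above A3
  R3 @ bar2.0: D4 above B3
  R4 @ bar2.0: C3/D4 M2 untreated
  R4 @ bar2.0: C3/B3 M7 untreated
  R3 @ bar2.1: D4 above B3
  R3 @ bar2.2: D4 above B3
  R3 @ bar2.3: D4 above B3
  R2 @ bar3.0: C3/E4 M3 -> D3/A4 P5 similar
  R4 @ bar3.0: D3/C4 m7 untreated
  R1 @ bar4.0: D3/A3 P5 -> E3/B3 P5 similar
  R1 @ bar4.0: D3/A4 P5 -> E3/B4 P5 similar
  R1 @ bar4.0: A3/A4 P8 -> B3/B4 P8 similar
  R4 @ bar4.0: E3/D4 m7 untreated
  R7 @ bar5.0: B4->F4 leap 6st
  R1 @ bar6.0: F4/F4 P1 -> G4/G4 P1 similar
  R2 @ bar6.0: B3/F4 TT -> C4/G4 P5 similar
  R2 @ bar6.0: B3/F4 TT -> C4/G4 P5 similar

No (23 violations)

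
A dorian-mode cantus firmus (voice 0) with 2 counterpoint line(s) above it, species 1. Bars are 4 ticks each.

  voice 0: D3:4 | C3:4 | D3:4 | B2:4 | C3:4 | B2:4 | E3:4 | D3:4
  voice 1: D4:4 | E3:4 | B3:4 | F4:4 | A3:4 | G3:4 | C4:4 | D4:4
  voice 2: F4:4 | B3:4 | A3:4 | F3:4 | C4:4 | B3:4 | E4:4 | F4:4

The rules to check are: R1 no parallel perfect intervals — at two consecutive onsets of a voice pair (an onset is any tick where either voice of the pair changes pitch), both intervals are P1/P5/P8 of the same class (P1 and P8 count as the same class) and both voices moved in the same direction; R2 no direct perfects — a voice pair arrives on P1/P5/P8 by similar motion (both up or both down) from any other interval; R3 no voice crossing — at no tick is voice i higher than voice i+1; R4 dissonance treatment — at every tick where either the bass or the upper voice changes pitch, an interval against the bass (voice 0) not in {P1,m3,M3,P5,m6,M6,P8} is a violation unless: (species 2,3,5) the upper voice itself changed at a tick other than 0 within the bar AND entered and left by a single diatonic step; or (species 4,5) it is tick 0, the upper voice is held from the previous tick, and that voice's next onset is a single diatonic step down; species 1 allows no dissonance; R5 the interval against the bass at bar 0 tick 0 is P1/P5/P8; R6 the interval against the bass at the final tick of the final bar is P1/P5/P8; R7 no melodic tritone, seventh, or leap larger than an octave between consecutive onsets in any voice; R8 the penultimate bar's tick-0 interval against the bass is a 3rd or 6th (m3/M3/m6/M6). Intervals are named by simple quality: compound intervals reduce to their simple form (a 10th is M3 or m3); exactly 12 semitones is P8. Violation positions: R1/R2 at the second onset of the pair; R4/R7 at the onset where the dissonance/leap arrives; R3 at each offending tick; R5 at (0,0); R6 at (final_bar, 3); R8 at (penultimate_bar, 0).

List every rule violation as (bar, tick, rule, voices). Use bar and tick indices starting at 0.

(0, 0, R5, (0, 2))
(1, 0, R2, (1, 2))
(1, 0, R4, (0, 2))
(1, 0, R7, (1,))
(1, 0, R7, (2,))
(2, 0, R3, (1, 2))
(2, 1, R3, (1, 2))
(2, 2, R3, (1, 2))
(2, 3, R3, (1, 2))
(3, 0, R3, (1, 2))
(3, 0, R4, (0, 1))
(3, 0, R4, (0, 2))
(3, 0, R7, (1,))
(3, 1, R3, (1, 2))
(3, 2, R3, (1, 2))
(3, 3, R3, (1, 2))
(4, 0, R2, (0, 2))
(5, 0, R1, (0, 2))
(6, 0, R1, (0, 2))
(6, 0, R8, (0, 2))
(7, 3, R6, (0, 2))

bar 0: v0=D3 v1=D4 v2=F4 downbeat m3
bar 1: v0=C3 v1=E3 v2=B3 downbeat M7
bar 2: v0=D3 v1=B3 v2=A3 downbeat P5
bar 3: v0=B2 v1=F4 v2=F3 downbeat TT
bar 4: v0=C3 v1=A3 v2=C4 downbeat P8
bar 5: v0=B2 v1=G3 v2=B3 downbeat P8
bar 6: v0=E3 v1=C4 v2=E4 downbeat P8
bar 7: v0=D3 v1=D4 v2=F4 downbeat m3
  -> R5 @ bar 0 tick 0 v(0, 2): opens on m3
  -> R2 @ bar 1 tick 0 v(1, 2): D4/F4 m3 -> E3/B3 P5 similar
  -> R4 @ bar 1 tick 0 v(0, 2): C3/B3 M7 untreated
  -> R7 @ bar 1 tick 0 v(1,): D4->E3 leap 10st
  -> R7 @ bar 1 tick 0 v(2,): F4->B3 leap 6st
  -> R3 @ bar 2 tick 0 v(1, 2): B3 above A3
  -> R3 @ bar 2 tick 1 v(1, 2): B3 above A3
  -> R3 @ bar 2 tick 2 v(1, 2): B3 above A3
  -> R3 @ bar 2 tick 3 v(1, 2): B3 above A3
  -> R3 @ bar 3 tick 0 v(1, 2): F4 above F3
  -> R4 @ bar 3 tick 0 v(0, 1): B2/F4 TT untreated
  -> R4 @ bar 3 tick 0 v(0, 2): B2/F3 TT untreated
  -> R7 @ bar 3 tick 0 v(1,): B3->F4 leap 6st
  -> R3 @ bar 3 tick 1 v(1, 2): F4 above F3
  -> R3 @ bar 3 tick 2 v(1, 2): F4 above F3
  -> R3 @ bar 3 tick 3 v(1, 2): F4 above F3
  -> R2 @ bar 4 tick 0 v(0, 2): B2/F3 TT -> C3/C4 P8 similar
  -> R1 @ bar 5 tick 0 v(0, 2): C3/C4 P8 -> B2/B3 P8 similar
  -> R1 @ bar 6 tick 0 v(0, 2): B2/B3 P8 -> E3/E4 P8 similar
  -> R8 @ bar 6 tick 0 v(0, 2): penult P8 not 3rd/6th
  -> R6 @ bar 7 tick 3 v(0, 2): closes on m3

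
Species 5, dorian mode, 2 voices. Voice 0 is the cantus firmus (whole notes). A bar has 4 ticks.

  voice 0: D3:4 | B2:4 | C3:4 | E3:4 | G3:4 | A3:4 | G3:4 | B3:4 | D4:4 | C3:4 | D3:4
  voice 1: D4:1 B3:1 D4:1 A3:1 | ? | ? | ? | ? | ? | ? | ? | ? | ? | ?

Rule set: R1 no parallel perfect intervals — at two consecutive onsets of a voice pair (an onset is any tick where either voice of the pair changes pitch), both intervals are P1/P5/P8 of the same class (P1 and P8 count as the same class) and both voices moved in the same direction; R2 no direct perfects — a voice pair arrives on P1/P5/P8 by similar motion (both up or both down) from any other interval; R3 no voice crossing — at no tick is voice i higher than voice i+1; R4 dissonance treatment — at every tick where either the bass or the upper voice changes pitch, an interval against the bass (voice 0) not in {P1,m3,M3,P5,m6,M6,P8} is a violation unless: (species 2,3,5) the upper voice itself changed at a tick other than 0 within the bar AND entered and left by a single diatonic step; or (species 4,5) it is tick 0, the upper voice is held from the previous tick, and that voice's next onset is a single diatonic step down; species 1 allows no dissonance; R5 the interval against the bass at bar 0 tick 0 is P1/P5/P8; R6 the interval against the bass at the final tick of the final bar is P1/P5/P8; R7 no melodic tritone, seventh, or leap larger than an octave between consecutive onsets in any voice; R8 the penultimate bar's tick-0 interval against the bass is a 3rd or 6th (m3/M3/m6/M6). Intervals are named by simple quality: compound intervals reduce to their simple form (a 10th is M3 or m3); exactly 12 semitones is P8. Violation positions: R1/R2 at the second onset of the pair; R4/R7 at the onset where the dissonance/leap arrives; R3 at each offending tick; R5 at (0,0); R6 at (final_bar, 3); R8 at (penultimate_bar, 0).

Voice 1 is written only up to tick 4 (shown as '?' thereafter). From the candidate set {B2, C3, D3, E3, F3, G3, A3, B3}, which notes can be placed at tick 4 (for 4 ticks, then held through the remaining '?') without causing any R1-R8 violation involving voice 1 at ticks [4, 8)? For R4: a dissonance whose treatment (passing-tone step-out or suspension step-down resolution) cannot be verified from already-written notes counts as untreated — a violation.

{B3, D3, G3}

B2: violates R2,R7
C3: violates R4
D3: legal
E3: violates R4
F3: violates R4
G3: legal
A3: violates R4
B3: legal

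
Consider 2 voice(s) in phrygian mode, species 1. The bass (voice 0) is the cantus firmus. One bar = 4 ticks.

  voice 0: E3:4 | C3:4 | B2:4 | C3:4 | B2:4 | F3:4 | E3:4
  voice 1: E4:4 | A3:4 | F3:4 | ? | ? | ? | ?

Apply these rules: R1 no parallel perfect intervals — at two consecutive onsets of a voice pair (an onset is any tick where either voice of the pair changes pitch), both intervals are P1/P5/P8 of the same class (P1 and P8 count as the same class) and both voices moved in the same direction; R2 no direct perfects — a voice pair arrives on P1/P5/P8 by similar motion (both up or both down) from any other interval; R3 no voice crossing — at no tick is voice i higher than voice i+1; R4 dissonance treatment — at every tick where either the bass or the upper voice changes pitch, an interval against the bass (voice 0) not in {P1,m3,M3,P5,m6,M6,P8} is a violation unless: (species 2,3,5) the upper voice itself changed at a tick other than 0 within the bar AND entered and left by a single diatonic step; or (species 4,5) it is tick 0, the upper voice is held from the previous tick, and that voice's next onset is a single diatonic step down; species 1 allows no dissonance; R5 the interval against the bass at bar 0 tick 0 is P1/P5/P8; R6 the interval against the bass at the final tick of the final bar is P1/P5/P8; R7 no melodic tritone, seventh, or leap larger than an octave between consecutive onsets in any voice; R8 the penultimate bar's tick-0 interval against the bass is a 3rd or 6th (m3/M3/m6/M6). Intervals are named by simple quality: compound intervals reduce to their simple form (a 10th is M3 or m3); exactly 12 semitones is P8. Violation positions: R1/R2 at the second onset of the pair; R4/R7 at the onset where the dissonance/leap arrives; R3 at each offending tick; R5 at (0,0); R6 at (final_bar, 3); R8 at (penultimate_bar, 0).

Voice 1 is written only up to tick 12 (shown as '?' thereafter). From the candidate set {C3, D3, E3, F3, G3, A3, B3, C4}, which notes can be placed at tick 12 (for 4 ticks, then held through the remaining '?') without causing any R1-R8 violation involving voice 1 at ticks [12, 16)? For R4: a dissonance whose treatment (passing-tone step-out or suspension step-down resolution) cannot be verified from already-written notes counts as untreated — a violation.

C3: legal
D3: violates R4
E3: legal
F3: violates R4
G3: violates R2
A3: legal
B3: violates R4,R7
C4: violates R2

{A3, C3, E3}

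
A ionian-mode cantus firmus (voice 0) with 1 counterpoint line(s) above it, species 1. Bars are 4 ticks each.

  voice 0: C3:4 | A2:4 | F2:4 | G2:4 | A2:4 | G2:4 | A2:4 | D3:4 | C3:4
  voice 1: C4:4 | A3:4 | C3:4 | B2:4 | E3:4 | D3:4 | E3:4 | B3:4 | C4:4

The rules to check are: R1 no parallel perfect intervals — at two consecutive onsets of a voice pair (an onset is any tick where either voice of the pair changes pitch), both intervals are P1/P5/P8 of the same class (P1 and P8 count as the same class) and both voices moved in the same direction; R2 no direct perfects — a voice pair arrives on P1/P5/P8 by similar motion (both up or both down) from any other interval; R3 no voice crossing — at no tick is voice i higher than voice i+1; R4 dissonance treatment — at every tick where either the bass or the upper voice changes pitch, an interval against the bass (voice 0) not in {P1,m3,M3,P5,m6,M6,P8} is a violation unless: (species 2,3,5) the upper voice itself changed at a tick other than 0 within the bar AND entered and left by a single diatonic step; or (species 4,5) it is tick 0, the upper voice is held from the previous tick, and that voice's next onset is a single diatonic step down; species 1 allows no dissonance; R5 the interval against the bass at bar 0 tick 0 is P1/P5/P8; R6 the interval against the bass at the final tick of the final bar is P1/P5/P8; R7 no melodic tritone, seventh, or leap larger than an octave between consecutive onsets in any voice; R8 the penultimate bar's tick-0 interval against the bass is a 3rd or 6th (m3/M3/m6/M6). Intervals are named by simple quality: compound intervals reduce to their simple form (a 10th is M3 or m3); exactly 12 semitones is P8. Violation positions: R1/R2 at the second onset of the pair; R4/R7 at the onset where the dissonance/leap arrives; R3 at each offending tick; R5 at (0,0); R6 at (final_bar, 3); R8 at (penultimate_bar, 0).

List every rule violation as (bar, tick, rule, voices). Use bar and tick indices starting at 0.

(1, 0, R1, (0, 1))
(2, 0, R2, (0, 1))
(4, 0, R2, (0, 1))
(5, 0, R1, (0, 1))
(6, 0, R1, (0, 1))

bar 0: v0=C3 v1=C4 downbeat P8
bar 1: v0=A2 v1=A3 downbeat P8
bar 2: v0=F2 v1=C3 downbeat P5
bar 3: v0=G2 v1=B2 downbeat M3
bar 4: v0=A2 v1=E3 downbeat P5
bar 5: v0=G2 v1=D3 downbeat P5
bar 6: v0=A2 v1=E3 downbeat P5
bar 7: v0=D3 v1=B3 downbeat M6
bar 8: v0=C3 v1=C4 downbeat P8
  -> R1 @ bar 1 tick 0 v(0, 1): C3/C4 P8 -> A2/A3 P8 similar
  -> R2 @ bar 2 tick 0 v(0, 1): A2/A3 P8 -> F2/C3 P5 similar
  -> R2 @ bar 4 tick 0 v(0, 1): G2/B2 M3 -> A2/E3 P5 similar
  -> R1 @ bar 5 tick 0 v(0, 1): A2/E3 P5 -> G2/D3 P5 similar
  -> R1 @ bar 6 tick 0 v(0, 1): G2/D3 P5 -> A2/E3 P5 similar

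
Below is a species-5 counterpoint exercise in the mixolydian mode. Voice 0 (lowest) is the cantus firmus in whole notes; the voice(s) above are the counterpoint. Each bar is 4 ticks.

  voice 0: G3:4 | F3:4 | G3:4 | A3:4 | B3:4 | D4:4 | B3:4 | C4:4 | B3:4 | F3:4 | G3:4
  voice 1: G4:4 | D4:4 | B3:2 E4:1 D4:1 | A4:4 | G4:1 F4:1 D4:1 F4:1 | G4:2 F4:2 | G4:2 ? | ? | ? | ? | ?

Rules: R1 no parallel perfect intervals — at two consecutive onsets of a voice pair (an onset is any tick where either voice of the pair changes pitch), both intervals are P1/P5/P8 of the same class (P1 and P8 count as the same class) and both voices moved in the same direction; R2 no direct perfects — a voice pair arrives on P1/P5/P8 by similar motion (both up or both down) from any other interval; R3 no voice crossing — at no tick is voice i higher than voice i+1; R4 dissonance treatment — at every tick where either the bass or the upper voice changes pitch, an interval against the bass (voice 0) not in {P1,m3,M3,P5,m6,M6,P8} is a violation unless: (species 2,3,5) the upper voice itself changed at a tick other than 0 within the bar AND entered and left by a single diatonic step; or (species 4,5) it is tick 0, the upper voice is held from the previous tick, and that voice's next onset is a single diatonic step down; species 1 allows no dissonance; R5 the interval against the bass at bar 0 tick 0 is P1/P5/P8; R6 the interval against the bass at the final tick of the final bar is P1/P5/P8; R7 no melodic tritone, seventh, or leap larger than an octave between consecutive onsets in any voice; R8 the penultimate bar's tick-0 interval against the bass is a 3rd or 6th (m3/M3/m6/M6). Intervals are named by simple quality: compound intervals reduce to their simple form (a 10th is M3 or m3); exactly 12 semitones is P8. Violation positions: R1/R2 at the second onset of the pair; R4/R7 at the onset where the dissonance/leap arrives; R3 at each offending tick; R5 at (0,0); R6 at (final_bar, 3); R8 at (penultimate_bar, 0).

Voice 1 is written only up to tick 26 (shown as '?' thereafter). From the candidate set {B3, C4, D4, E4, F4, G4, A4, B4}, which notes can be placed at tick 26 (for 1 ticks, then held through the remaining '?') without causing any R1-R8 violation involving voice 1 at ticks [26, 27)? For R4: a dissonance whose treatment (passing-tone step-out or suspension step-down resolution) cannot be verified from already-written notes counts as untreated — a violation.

{B3, B4, D4, G4}

B3: legal
C4: violates R4
D4: legal
E4: violates R4
F4: violates R4
G4: legal
A4: violates R4
B4: legal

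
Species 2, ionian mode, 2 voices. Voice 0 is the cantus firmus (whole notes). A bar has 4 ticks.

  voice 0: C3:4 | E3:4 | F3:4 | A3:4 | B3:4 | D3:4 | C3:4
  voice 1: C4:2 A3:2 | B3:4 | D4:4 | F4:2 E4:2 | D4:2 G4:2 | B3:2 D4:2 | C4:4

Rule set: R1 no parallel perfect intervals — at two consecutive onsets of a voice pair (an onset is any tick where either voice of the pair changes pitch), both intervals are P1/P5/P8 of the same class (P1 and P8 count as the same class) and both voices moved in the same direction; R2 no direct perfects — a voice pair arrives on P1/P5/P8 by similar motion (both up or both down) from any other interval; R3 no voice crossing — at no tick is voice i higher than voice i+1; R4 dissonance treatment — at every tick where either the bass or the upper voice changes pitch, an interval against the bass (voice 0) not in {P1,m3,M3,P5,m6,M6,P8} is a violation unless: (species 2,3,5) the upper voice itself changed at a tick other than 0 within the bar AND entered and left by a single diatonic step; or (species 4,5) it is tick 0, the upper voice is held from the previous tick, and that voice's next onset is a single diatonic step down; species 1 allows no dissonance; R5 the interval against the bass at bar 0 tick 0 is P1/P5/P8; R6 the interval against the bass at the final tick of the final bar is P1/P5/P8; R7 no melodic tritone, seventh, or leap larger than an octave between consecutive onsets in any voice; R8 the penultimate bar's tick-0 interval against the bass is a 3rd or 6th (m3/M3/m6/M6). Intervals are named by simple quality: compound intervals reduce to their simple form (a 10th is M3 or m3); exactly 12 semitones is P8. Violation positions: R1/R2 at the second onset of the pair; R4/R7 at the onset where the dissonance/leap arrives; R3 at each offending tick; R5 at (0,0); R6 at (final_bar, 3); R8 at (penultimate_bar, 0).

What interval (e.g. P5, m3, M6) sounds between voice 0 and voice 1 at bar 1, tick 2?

P5

voice 0=E3 voice 1=B3 -> P5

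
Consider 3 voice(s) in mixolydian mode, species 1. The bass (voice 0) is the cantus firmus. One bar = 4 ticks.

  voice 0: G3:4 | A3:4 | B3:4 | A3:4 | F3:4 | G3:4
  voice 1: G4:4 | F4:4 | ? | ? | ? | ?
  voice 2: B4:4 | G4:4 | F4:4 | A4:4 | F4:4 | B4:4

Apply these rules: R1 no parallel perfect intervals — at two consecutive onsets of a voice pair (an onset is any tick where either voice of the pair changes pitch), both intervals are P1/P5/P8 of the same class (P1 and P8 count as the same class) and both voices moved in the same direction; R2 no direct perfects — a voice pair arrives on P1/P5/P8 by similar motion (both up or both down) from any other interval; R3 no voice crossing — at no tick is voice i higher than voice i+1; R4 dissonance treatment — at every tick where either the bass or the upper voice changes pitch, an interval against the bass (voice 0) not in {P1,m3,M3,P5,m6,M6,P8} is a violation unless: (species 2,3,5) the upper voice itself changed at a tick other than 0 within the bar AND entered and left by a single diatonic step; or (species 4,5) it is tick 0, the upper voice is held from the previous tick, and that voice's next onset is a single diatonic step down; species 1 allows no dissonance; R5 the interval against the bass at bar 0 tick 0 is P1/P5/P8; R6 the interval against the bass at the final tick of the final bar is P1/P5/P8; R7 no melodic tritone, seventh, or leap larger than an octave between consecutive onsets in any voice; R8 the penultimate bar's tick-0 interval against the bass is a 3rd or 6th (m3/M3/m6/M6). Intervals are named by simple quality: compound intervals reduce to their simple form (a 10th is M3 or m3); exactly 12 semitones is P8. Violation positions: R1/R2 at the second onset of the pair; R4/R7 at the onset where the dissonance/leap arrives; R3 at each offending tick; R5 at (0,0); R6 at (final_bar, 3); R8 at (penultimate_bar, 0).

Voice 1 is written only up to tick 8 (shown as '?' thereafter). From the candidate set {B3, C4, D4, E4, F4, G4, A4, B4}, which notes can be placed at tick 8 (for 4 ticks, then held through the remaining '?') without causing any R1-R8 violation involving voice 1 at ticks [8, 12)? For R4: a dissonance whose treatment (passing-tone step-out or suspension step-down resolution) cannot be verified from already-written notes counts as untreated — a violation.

{D4}

B3: violates R7
C4: violates R4
D4: legal
E4: violates R4
F4: violates R4
G4: violates R3
A4: violates R3,R4
B4: violates R2,R3,R7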